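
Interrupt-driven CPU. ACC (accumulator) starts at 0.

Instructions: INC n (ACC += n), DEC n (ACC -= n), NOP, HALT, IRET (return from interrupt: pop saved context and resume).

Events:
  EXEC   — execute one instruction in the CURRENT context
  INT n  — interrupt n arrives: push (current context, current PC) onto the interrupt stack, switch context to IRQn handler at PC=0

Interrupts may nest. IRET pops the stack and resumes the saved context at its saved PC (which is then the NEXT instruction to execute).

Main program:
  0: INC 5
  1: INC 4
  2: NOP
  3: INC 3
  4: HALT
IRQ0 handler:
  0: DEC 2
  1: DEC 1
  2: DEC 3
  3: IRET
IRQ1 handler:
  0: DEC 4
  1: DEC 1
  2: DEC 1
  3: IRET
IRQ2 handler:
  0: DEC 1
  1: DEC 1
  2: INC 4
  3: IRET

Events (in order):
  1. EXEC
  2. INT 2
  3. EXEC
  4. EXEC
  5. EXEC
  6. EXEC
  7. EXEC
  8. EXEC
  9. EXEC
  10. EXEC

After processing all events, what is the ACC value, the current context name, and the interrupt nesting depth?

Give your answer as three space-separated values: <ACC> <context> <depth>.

Event 1 (EXEC): [MAIN] PC=0: INC 5 -> ACC=5
Event 2 (INT 2): INT 2 arrives: push (MAIN, PC=1), enter IRQ2 at PC=0 (depth now 1)
Event 3 (EXEC): [IRQ2] PC=0: DEC 1 -> ACC=4
Event 4 (EXEC): [IRQ2] PC=1: DEC 1 -> ACC=3
Event 5 (EXEC): [IRQ2] PC=2: INC 4 -> ACC=7
Event 6 (EXEC): [IRQ2] PC=3: IRET -> resume MAIN at PC=1 (depth now 0)
Event 7 (EXEC): [MAIN] PC=1: INC 4 -> ACC=11
Event 8 (EXEC): [MAIN] PC=2: NOP
Event 9 (EXEC): [MAIN] PC=3: INC 3 -> ACC=14
Event 10 (EXEC): [MAIN] PC=4: HALT

Answer: 14 MAIN 0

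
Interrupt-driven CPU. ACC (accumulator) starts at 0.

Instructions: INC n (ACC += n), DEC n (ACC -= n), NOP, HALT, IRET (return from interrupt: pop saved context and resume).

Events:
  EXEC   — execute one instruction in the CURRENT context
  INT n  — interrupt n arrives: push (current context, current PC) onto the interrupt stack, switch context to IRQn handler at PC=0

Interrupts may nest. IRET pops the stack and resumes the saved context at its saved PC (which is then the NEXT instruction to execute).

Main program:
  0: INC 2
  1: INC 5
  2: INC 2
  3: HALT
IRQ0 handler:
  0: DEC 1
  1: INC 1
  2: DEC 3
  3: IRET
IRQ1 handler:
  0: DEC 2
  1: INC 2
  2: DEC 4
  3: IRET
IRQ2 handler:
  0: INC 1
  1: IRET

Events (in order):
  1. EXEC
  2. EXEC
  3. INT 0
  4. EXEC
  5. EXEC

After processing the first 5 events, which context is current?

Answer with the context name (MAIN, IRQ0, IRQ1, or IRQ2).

Answer: IRQ0

Derivation:
Event 1 (EXEC): [MAIN] PC=0: INC 2 -> ACC=2
Event 2 (EXEC): [MAIN] PC=1: INC 5 -> ACC=7
Event 3 (INT 0): INT 0 arrives: push (MAIN, PC=2), enter IRQ0 at PC=0 (depth now 1)
Event 4 (EXEC): [IRQ0] PC=0: DEC 1 -> ACC=6
Event 5 (EXEC): [IRQ0] PC=1: INC 1 -> ACC=7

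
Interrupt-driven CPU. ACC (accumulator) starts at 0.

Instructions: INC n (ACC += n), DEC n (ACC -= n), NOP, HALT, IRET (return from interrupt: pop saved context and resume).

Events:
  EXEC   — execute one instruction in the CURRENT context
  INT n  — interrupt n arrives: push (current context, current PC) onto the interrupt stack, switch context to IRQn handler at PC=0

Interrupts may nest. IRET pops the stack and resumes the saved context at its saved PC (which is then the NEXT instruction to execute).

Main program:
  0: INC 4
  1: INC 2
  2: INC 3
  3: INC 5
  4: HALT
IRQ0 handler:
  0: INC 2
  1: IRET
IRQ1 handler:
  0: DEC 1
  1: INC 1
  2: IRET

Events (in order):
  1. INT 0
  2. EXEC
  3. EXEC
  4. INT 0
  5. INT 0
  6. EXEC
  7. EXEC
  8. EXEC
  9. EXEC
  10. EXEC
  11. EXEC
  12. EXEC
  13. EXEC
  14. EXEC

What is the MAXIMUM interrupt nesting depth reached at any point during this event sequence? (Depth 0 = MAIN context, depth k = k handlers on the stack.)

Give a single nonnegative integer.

Event 1 (INT 0): INT 0 arrives: push (MAIN, PC=0), enter IRQ0 at PC=0 (depth now 1) [depth=1]
Event 2 (EXEC): [IRQ0] PC=0: INC 2 -> ACC=2 [depth=1]
Event 3 (EXEC): [IRQ0] PC=1: IRET -> resume MAIN at PC=0 (depth now 0) [depth=0]
Event 4 (INT 0): INT 0 arrives: push (MAIN, PC=0), enter IRQ0 at PC=0 (depth now 1) [depth=1]
Event 5 (INT 0): INT 0 arrives: push (IRQ0, PC=0), enter IRQ0 at PC=0 (depth now 2) [depth=2]
Event 6 (EXEC): [IRQ0] PC=0: INC 2 -> ACC=4 [depth=2]
Event 7 (EXEC): [IRQ0] PC=1: IRET -> resume IRQ0 at PC=0 (depth now 1) [depth=1]
Event 8 (EXEC): [IRQ0] PC=0: INC 2 -> ACC=6 [depth=1]
Event 9 (EXEC): [IRQ0] PC=1: IRET -> resume MAIN at PC=0 (depth now 0) [depth=0]
Event 10 (EXEC): [MAIN] PC=0: INC 4 -> ACC=10 [depth=0]
Event 11 (EXEC): [MAIN] PC=1: INC 2 -> ACC=12 [depth=0]
Event 12 (EXEC): [MAIN] PC=2: INC 3 -> ACC=15 [depth=0]
Event 13 (EXEC): [MAIN] PC=3: INC 5 -> ACC=20 [depth=0]
Event 14 (EXEC): [MAIN] PC=4: HALT [depth=0]
Max depth observed: 2

Answer: 2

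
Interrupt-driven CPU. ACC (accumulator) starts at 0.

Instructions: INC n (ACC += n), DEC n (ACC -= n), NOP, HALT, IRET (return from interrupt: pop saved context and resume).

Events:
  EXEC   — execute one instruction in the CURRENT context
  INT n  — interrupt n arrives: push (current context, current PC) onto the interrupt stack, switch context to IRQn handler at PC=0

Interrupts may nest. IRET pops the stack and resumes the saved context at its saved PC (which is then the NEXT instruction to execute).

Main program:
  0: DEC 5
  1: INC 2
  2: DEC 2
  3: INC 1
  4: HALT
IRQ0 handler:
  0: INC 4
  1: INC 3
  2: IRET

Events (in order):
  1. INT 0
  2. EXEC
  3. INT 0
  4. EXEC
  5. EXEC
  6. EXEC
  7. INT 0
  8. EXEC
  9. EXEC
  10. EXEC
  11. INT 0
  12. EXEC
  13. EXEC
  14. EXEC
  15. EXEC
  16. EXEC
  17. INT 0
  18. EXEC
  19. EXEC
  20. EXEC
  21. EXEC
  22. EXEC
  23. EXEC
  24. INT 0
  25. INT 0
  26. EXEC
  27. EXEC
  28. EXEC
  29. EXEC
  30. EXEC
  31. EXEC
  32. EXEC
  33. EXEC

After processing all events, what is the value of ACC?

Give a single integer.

Event 1 (INT 0): INT 0 arrives: push (MAIN, PC=0), enter IRQ0 at PC=0 (depth now 1)
Event 2 (EXEC): [IRQ0] PC=0: INC 4 -> ACC=4
Event 3 (INT 0): INT 0 arrives: push (IRQ0, PC=1), enter IRQ0 at PC=0 (depth now 2)
Event 4 (EXEC): [IRQ0] PC=0: INC 4 -> ACC=8
Event 5 (EXEC): [IRQ0] PC=1: INC 3 -> ACC=11
Event 6 (EXEC): [IRQ0] PC=2: IRET -> resume IRQ0 at PC=1 (depth now 1)
Event 7 (INT 0): INT 0 arrives: push (IRQ0, PC=1), enter IRQ0 at PC=0 (depth now 2)
Event 8 (EXEC): [IRQ0] PC=0: INC 4 -> ACC=15
Event 9 (EXEC): [IRQ0] PC=1: INC 3 -> ACC=18
Event 10 (EXEC): [IRQ0] PC=2: IRET -> resume IRQ0 at PC=1 (depth now 1)
Event 11 (INT 0): INT 0 arrives: push (IRQ0, PC=1), enter IRQ0 at PC=0 (depth now 2)
Event 12 (EXEC): [IRQ0] PC=0: INC 4 -> ACC=22
Event 13 (EXEC): [IRQ0] PC=1: INC 3 -> ACC=25
Event 14 (EXEC): [IRQ0] PC=2: IRET -> resume IRQ0 at PC=1 (depth now 1)
Event 15 (EXEC): [IRQ0] PC=1: INC 3 -> ACC=28
Event 16 (EXEC): [IRQ0] PC=2: IRET -> resume MAIN at PC=0 (depth now 0)
Event 17 (INT 0): INT 0 arrives: push (MAIN, PC=0), enter IRQ0 at PC=0 (depth now 1)
Event 18 (EXEC): [IRQ0] PC=0: INC 4 -> ACC=32
Event 19 (EXEC): [IRQ0] PC=1: INC 3 -> ACC=35
Event 20 (EXEC): [IRQ0] PC=2: IRET -> resume MAIN at PC=0 (depth now 0)
Event 21 (EXEC): [MAIN] PC=0: DEC 5 -> ACC=30
Event 22 (EXEC): [MAIN] PC=1: INC 2 -> ACC=32
Event 23 (EXEC): [MAIN] PC=2: DEC 2 -> ACC=30
Event 24 (INT 0): INT 0 arrives: push (MAIN, PC=3), enter IRQ0 at PC=0 (depth now 1)
Event 25 (INT 0): INT 0 arrives: push (IRQ0, PC=0), enter IRQ0 at PC=0 (depth now 2)
Event 26 (EXEC): [IRQ0] PC=0: INC 4 -> ACC=34
Event 27 (EXEC): [IRQ0] PC=1: INC 3 -> ACC=37
Event 28 (EXEC): [IRQ0] PC=2: IRET -> resume IRQ0 at PC=0 (depth now 1)
Event 29 (EXEC): [IRQ0] PC=0: INC 4 -> ACC=41
Event 30 (EXEC): [IRQ0] PC=1: INC 3 -> ACC=44
Event 31 (EXEC): [IRQ0] PC=2: IRET -> resume MAIN at PC=3 (depth now 0)
Event 32 (EXEC): [MAIN] PC=3: INC 1 -> ACC=45
Event 33 (EXEC): [MAIN] PC=4: HALT

Answer: 45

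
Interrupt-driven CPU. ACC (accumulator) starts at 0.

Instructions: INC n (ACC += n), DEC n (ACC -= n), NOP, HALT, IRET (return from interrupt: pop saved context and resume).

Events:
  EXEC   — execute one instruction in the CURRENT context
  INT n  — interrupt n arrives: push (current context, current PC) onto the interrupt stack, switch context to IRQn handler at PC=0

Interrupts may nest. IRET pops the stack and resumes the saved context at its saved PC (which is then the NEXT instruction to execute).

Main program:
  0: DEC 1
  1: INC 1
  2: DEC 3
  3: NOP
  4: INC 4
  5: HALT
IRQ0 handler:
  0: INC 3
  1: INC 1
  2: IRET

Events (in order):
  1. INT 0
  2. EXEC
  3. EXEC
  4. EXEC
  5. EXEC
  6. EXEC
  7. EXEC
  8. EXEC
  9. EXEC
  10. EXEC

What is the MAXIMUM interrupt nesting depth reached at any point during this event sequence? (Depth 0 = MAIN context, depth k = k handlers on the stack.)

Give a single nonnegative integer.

Answer: 1

Derivation:
Event 1 (INT 0): INT 0 arrives: push (MAIN, PC=0), enter IRQ0 at PC=0 (depth now 1) [depth=1]
Event 2 (EXEC): [IRQ0] PC=0: INC 3 -> ACC=3 [depth=1]
Event 3 (EXEC): [IRQ0] PC=1: INC 1 -> ACC=4 [depth=1]
Event 4 (EXEC): [IRQ0] PC=2: IRET -> resume MAIN at PC=0 (depth now 0) [depth=0]
Event 5 (EXEC): [MAIN] PC=0: DEC 1 -> ACC=3 [depth=0]
Event 6 (EXEC): [MAIN] PC=1: INC 1 -> ACC=4 [depth=0]
Event 7 (EXEC): [MAIN] PC=2: DEC 3 -> ACC=1 [depth=0]
Event 8 (EXEC): [MAIN] PC=3: NOP [depth=0]
Event 9 (EXEC): [MAIN] PC=4: INC 4 -> ACC=5 [depth=0]
Event 10 (EXEC): [MAIN] PC=5: HALT [depth=0]
Max depth observed: 1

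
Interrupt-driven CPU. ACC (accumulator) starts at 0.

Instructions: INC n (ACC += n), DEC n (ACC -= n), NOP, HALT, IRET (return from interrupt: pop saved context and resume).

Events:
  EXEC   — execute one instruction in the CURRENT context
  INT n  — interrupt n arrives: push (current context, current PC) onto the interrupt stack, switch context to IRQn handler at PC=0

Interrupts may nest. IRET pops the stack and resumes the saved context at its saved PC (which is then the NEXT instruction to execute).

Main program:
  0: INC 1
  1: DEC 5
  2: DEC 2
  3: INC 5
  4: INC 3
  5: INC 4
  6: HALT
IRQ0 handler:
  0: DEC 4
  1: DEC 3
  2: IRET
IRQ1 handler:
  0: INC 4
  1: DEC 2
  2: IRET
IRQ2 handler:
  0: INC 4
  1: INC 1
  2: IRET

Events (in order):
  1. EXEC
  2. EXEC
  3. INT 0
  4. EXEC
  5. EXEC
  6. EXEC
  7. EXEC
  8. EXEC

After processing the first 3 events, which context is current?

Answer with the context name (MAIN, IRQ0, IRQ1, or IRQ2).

Answer: IRQ0

Derivation:
Event 1 (EXEC): [MAIN] PC=0: INC 1 -> ACC=1
Event 2 (EXEC): [MAIN] PC=1: DEC 5 -> ACC=-4
Event 3 (INT 0): INT 0 arrives: push (MAIN, PC=2), enter IRQ0 at PC=0 (depth now 1)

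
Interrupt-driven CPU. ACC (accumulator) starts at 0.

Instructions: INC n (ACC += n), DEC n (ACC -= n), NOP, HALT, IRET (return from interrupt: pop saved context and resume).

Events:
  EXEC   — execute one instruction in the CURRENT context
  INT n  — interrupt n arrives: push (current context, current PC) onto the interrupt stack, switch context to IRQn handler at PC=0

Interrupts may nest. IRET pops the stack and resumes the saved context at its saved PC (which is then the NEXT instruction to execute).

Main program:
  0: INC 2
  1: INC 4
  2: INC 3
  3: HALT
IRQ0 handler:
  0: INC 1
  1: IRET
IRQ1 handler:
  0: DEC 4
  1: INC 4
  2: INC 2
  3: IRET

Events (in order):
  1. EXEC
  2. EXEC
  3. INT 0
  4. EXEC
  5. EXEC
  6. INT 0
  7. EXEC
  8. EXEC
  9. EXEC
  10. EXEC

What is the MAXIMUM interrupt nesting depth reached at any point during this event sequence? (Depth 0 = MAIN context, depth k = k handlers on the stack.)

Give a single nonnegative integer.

Event 1 (EXEC): [MAIN] PC=0: INC 2 -> ACC=2 [depth=0]
Event 2 (EXEC): [MAIN] PC=1: INC 4 -> ACC=6 [depth=0]
Event 3 (INT 0): INT 0 arrives: push (MAIN, PC=2), enter IRQ0 at PC=0 (depth now 1) [depth=1]
Event 4 (EXEC): [IRQ0] PC=0: INC 1 -> ACC=7 [depth=1]
Event 5 (EXEC): [IRQ0] PC=1: IRET -> resume MAIN at PC=2 (depth now 0) [depth=0]
Event 6 (INT 0): INT 0 arrives: push (MAIN, PC=2), enter IRQ0 at PC=0 (depth now 1) [depth=1]
Event 7 (EXEC): [IRQ0] PC=0: INC 1 -> ACC=8 [depth=1]
Event 8 (EXEC): [IRQ0] PC=1: IRET -> resume MAIN at PC=2 (depth now 0) [depth=0]
Event 9 (EXEC): [MAIN] PC=2: INC 3 -> ACC=11 [depth=0]
Event 10 (EXEC): [MAIN] PC=3: HALT [depth=0]
Max depth observed: 1

Answer: 1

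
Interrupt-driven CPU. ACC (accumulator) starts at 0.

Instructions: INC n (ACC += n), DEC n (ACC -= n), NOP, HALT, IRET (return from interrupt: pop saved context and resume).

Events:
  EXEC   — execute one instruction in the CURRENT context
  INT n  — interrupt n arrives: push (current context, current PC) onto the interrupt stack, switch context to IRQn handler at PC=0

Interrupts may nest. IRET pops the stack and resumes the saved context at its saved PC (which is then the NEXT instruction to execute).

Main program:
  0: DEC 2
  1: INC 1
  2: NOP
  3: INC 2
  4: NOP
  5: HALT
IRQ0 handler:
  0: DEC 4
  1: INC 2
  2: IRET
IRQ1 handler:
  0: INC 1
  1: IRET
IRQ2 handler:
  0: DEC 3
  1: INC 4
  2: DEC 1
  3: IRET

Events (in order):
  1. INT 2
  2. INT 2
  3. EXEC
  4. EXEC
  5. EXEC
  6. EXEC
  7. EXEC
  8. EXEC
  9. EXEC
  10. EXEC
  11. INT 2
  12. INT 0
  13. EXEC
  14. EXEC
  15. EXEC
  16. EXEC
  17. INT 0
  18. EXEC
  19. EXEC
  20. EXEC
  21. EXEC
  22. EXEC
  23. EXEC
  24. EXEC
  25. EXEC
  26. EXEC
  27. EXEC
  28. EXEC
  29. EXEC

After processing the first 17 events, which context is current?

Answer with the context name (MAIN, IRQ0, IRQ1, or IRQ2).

Answer: IRQ0

Derivation:
Event 1 (INT 2): INT 2 arrives: push (MAIN, PC=0), enter IRQ2 at PC=0 (depth now 1)
Event 2 (INT 2): INT 2 arrives: push (IRQ2, PC=0), enter IRQ2 at PC=0 (depth now 2)
Event 3 (EXEC): [IRQ2] PC=0: DEC 3 -> ACC=-3
Event 4 (EXEC): [IRQ2] PC=1: INC 4 -> ACC=1
Event 5 (EXEC): [IRQ2] PC=2: DEC 1 -> ACC=0
Event 6 (EXEC): [IRQ2] PC=3: IRET -> resume IRQ2 at PC=0 (depth now 1)
Event 7 (EXEC): [IRQ2] PC=0: DEC 3 -> ACC=-3
Event 8 (EXEC): [IRQ2] PC=1: INC 4 -> ACC=1
Event 9 (EXEC): [IRQ2] PC=2: DEC 1 -> ACC=0
Event 10 (EXEC): [IRQ2] PC=3: IRET -> resume MAIN at PC=0 (depth now 0)
Event 11 (INT 2): INT 2 arrives: push (MAIN, PC=0), enter IRQ2 at PC=0 (depth now 1)
Event 12 (INT 0): INT 0 arrives: push (IRQ2, PC=0), enter IRQ0 at PC=0 (depth now 2)
Event 13 (EXEC): [IRQ0] PC=0: DEC 4 -> ACC=-4
Event 14 (EXEC): [IRQ0] PC=1: INC 2 -> ACC=-2
Event 15 (EXEC): [IRQ0] PC=2: IRET -> resume IRQ2 at PC=0 (depth now 1)
Event 16 (EXEC): [IRQ2] PC=0: DEC 3 -> ACC=-5
Event 17 (INT 0): INT 0 arrives: push (IRQ2, PC=1), enter IRQ0 at PC=0 (depth now 2)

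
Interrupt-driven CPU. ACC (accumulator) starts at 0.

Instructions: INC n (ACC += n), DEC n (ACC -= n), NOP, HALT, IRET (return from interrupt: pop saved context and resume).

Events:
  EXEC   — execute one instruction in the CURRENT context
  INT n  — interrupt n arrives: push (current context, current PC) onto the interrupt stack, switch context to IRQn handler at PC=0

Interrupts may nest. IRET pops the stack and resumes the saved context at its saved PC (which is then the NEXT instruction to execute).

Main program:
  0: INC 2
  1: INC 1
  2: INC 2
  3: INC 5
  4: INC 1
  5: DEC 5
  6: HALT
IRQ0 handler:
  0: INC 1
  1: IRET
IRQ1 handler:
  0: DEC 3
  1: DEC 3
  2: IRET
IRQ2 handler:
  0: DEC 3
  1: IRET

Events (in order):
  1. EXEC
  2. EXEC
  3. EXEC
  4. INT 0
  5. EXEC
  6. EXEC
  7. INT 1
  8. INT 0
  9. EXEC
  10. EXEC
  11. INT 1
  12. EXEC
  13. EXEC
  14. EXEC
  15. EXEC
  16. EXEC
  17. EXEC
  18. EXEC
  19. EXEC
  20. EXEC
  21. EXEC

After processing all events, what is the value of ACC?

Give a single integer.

Answer: -4

Derivation:
Event 1 (EXEC): [MAIN] PC=0: INC 2 -> ACC=2
Event 2 (EXEC): [MAIN] PC=1: INC 1 -> ACC=3
Event 3 (EXEC): [MAIN] PC=2: INC 2 -> ACC=5
Event 4 (INT 0): INT 0 arrives: push (MAIN, PC=3), enter IRQ0 at PC=0 (depth now 1)
Event 5 (EXEC): [IRQ0] PC=0: INC 1 -> ACC=6
Event 6 (EXEC): [IRQ0] PC=1: IRET -> resume MAIN at PC=3 (depth now 0)
Event 7 (INT 1): INT 1 arrives: push (MAIN, PC=3), enter IRQ1 at PC=0 (depth now 1)
Event 8 (INT 0): INT 0 arrives: push (IRQ1, PC=0), enter IRQ0 at PC=0 (depth now 2)
Event 9 (EXEC): [IRQ0] PC=0: INC 1 -> ACC=7
Event 10 (EXEC): [IRQ0] PC=1: IRET -> resume IRQ1 at PC=0 (depth now 1)
Event 11 (INT 1): INT 1 arrives: push (IRQ1, PC=0), enter IRQ1 at PC=0 (depth now 2)
Event 12 (EXEC): [IRQ1] PC=0: DEC 3 -> ACC=4
Event 13 (EXEC): [IRQ1] PC=1: DEC 3 -> ACC=1
Event 14 (EXEC): [IRQ1] PC=2: IRET -> resume IRQ1 at PC=0 (depth now 1)
Event 15 (EXEC): [IRQ1] PC=0: DEC 3 -> ACC=-2
Event 16 (EXEC): [IRQ1] PC=1: DEC 3 -> ACC=-5
Event 17 (EXEC): [IRQ1] PC=2: IRET -> resume MAIN at PC=3 (depth now 0)
Event 18 (EXEC): [MAIN] PC=3: INC 5 -> ACC=0
Event 19 (EXEC): [MAIN] PC=4: INC 1 -> ACC=1
Event 20 (EXEC): [MAIN] PC=5: DEC 5 -> ACC=-4
Event 21 (EXEC): [MAIN] PC=6: HALT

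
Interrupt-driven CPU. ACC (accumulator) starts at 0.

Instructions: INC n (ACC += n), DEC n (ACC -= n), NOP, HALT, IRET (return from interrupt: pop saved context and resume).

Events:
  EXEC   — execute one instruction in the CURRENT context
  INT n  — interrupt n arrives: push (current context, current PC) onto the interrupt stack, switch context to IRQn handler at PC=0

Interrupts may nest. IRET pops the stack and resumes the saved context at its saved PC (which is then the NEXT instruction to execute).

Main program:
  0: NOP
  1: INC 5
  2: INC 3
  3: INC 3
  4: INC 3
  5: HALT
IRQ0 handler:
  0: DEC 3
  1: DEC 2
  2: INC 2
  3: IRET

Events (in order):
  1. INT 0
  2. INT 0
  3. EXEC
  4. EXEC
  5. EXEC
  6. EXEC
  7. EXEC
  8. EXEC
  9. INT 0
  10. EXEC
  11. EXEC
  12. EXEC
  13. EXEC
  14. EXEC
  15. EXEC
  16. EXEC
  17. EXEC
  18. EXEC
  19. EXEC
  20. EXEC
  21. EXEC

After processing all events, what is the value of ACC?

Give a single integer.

Answer: 5

Derivation:
Event 1 (INT 0): INT 0 arrives: push (MAIN, PC=0), enter IRQ0 at PC=0 (depth now 1)
Event 2 (INT 0): INT 0 arrives: push (IRQ0, PC=0), enter IRQ0 at PC=0 (depth now 2)
Event 3 (EXEC): [IRQ0] PC=0: DEC 3 -> ACC=-3
Event 4 (EXEC): [IRQ0] PC=1: DEC 2 -> ACC=-5
Event 5 (EXEC): [IRQ0] PC=2: INC 2 -> ACC=-3
Event 6 (EXEC): [IRQ0] PC=3: IRET -> resume IRQ0 at PC=0 (depth now 1)
Event 7 (EXEC): [IRQ0] PC=0: DEC 3 -> ACC=-6
Event 8 (EXEC): [IRQ0] PC=1: DEC 2 -> ACC=-8
Event 9 (INT 0): INT 0 arrives: push (IRQ0, PC=2), enter IRQ0 at PC=0 (depth now 2)
Event 10 (EXEC): [IRQ0] PC=0: DEC 3 -> ACC=-11
Event 11 (EXEC): [IRQ0] PC=1: DEC 2 -> ACC=-13
Event 12 (EXEC): [IRQ0] PC=2: INC 2 -> ACC=-11
Event 13 (EXEC): [IRQ0] PC=3: IRET -> resume IRQ0 at PC=2 (depth now 1)
Event 14 (EXEC): [IRQ0] PC=2: INC 2 -> ACC=-9
Event 15 (EXEC): [IRQ0] PC=3: IRET -> resume MAIN at PC=0 (depth now 0)
Event 16 (EXEC): [MAIN] PC=0: NOP
Event 17 (EXEC): [MAIN] PC=1: INC 5 -> ACC=-4
Event 18 (EXEC): [MAIN] PC=2: INC 3 -> ACC=-1
Event 19 (EXEC): [MAIN] PC=3: INC 3 -> ACC=2
Event 20 (EXEC): [MAIN] PC=4: INC 3 -> ACC=5
Event 21 (EXEC): [MAIN] PC=5: HALT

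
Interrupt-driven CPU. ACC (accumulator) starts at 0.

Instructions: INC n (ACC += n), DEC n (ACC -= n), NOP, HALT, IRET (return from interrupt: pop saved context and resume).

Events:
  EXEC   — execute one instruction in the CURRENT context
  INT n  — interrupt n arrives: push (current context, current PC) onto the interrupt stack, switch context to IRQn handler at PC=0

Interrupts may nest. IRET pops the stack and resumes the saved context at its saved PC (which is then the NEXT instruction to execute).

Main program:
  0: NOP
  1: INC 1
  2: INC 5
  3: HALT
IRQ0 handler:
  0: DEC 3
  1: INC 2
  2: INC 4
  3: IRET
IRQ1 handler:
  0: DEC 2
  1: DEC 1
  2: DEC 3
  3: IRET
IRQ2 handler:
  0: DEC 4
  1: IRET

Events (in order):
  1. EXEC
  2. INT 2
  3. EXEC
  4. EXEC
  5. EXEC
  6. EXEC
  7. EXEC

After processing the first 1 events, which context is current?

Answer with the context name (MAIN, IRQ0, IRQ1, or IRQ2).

Event 1 (EXEC): [MAIN] PC=0: NOP

Answer: MAIN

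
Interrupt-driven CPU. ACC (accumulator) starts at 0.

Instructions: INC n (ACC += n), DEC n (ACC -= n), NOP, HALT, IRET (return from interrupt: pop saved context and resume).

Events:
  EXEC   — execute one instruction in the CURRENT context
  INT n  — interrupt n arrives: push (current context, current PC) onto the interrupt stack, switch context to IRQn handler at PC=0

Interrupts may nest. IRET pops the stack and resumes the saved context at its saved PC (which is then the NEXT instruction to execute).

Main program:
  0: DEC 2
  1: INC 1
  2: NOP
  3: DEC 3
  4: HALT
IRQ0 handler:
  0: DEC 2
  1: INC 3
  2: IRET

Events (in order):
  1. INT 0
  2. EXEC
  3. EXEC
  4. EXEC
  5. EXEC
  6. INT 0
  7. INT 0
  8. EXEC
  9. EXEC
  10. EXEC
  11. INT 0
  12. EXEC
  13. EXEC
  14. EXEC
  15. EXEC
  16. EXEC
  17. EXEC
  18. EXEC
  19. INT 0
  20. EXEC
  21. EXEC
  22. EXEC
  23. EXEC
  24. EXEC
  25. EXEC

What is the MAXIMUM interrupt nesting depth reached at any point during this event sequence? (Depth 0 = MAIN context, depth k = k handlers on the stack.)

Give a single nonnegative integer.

Answer: 2

Derivation:
Event 1 (INT 0): INT 0 arrives: push (MAIN, PC=0), enter IRQ0 at PC=0 (depth now 1) [depth=1]
Event 2 (EXEC): [IRQ0] PC=0: DEC 2 -> ACC=-2 [depth=1]
Event 3 (EXEC): [IRQ0] PC=1: INC 3 -> ACC=1 [depth=1]
Event 4 (EXEC): [IRQ0] PC=2: IRET -> resume MAIN at PC=0 (depth now 0) [depth=0]
Event 5 (EXEC): [MAIN] PC=0: DEC 2 -> ACC=-1 [depth=0]
Event 6 (INT 0): INT 0 arrives: push (MAIN, PC=1), enter IRQ0 at PC=0 (depth now 1) [depth=1]
Event 7 (INT 0): INT 0 arrives: push (IRQ0, PC=0), enter IRQ0 at PC=0 (depth now 2) [depth=2]
Event 8 (EXEC): [IRQ0] PC=0: DEC 2 -> ACC=-3 [depth=2]
Event 9 (EXEC): [IRQ0] PC=1: INC 3 -> ACC=0 [depth=2]
Event 10 (EXEC): [IRQ0] PC=2: IRET -> resume IRQ0 at PC=0 (depth now 1) [depth=1]
Event 11 (INT 0): INT 0 arrives: push (IRQ0, PC=0), enter IRQ0 at PC=0 (depth now 2) [depth=2]
Event 12 (EXEC): [IRQ0] PC=0: DEC 2 -> ACC=-2 [depth=2]
Event 13 (EXEC): [IRQ0] PC=1: INC 3 -> ACC=1 [depth=2]
Event 14 (EXEC): [IRQ0] PC=2: IRET -> resume IRQ0 at PC=0 (depth now 1) [depth=1]
Event 15 (EXEC): [IRQ0] PC=0: DEC 2 -> ACC=-1 [depth=1]
Event 16 (EXEC): [IRQ0] PC=1: INC 3 -> ACC=2 [depth=1]
Event 17 (EXEC): [IRQ0] PC=2: IRET -> resume MAIN at PC=1 (depth now 0) [depth=0]
Event 18 (EXEC): [MAIN] PC=1: INC 1 -> ACC=3 [depth=0]
Event 19 (INT 0): INT 0 arrives: push (MAIN, PC=2), enter IRQ0 at PC=0 (depth now 1) [depth=1]
Event 20 (EXEC): [IRQ0] PC=0: DEC 2 -> ACC=1 [depth=1]
Event 21 (EXEC): [IRQ0] PC=1: INC 3 -> ACC=4 [depth=1]
Event 22 (EXEC): [IRQ0] PC=2: IRET -> resume MAIN at PC=2 (depth now 0) [depth=0]
Event 23 (EXEC): [MAIN] PC=2: NOP [depth=0]
Event 24 (EXEC): [MAIN] PC=3: DEC 3 -> ACC=1 [depth=0]
Event 25 (EXEC): [MAIN] PC=4: HALT [depth=0]
Max depth observed: 2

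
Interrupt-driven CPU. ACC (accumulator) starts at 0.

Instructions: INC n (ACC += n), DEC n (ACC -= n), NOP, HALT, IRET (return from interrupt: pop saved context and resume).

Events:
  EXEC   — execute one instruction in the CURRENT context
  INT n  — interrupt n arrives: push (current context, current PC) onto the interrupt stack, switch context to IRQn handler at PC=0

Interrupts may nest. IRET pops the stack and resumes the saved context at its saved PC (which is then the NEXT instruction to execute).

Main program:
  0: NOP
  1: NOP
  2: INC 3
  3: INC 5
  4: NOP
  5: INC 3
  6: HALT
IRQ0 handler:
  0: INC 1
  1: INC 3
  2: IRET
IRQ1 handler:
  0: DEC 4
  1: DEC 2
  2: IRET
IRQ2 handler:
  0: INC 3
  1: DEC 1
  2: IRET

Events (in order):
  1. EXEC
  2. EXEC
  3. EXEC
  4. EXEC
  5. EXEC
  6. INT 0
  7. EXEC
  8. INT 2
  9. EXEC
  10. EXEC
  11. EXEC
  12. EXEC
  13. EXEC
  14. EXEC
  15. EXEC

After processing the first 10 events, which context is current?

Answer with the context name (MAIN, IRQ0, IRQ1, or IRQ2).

Answer: IRQ2

Derivation:
Event 1 (EXEC): [MAIN] PC=0: NOP
Event 2 (EXEC): [MAIN] PC=1: NOP
Event 3 (EXEC): [MAIN] PC=2: INC 3 -> ACC=3
Event 4 (EXEC): [MAIN] PC=3: INC 5 -> ACC=8
Event 5 (EXEC): [MAIN] PC=4: NOP
Event 6 (INT 0): INT 0 arrives: push (MAIN, PC=5), enter IRQ0 at PC=0 (depth now 1)
Event 7 (EXEC): [IRQ0] PC=0: INC 1 -> ACC=9
Event 8 (INT 2): INT 2 arrives: push (IRQ0, PC=1), enter IRQ2 at PC=0 (depth now 2)
Event 9 (EXEC): [IRQ2] PC=0: INC 3 -> ACC=12
Event 10 (EXEC): [IRQ2] PC=1: DEC 1 -> ACC=11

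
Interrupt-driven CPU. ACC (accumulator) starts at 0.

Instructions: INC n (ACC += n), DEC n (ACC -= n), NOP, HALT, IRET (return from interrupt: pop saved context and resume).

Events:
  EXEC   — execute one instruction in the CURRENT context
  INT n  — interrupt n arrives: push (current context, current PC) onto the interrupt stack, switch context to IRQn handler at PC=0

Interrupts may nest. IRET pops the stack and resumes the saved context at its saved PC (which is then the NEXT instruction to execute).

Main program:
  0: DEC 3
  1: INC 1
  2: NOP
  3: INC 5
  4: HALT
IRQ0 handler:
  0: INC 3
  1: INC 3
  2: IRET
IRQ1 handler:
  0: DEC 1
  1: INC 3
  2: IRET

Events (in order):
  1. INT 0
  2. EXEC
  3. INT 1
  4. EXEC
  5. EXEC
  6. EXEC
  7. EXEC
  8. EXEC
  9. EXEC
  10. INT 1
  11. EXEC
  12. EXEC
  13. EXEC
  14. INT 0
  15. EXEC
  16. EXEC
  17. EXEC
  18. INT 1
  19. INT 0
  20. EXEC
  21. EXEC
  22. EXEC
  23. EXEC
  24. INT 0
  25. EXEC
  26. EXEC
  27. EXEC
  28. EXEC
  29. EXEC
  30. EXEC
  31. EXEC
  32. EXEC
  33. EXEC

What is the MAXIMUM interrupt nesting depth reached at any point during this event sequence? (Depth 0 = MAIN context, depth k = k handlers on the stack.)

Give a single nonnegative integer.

Event 1 (INT 0): INT 0 arrives: push (MAIN, PC=0), enter IRQ0 at PC=0 (depth now 1) [depth=1]
Event 2 (EXEC): [IRQ0] PC=0: INC 3 -> ACC=3 [depth=1]
Event 3 (INT 1): INT 1 arrives: push (IRQ0, PC=1), enter IRQ1 at PC=0 (depth now 2) [depth=2]
Event 4 (EXEC): [IRQ1] PC=0: DEC 1 -> ACC=2 [depth=2]
Event 5 (EXEC): [IRQ1] PC=1: INC 3 -> ACC=5 [depth=2]
Event 6 (EXEC): [IRQ1] PC=2: IRET -> resume IRQ0 at PC=1 (depth now 1) [depth=1]
Event 7 (EXEC): [IRQ0] PC=1: INC 3 -> ACC=8 [depth=1]
Event 8 (EXEC): [IRQ0] PC=2: IRET -> resume MAIN at PC=0 (depth now 0) [depth=0]
Event 9 (EXEC): [MAIN] PC=0: DEC 3 -> ACC=5 [depth=0]
Event 10 (INT 1): INT 1 arrives: push (MAIN, PC=1), enter IRQ1 at PC=0 (depth now 1) [depth=1]
Event 11 (EXEC): [IRQ1] PC=0: DEC 1 -> ACC=4 [depth=1]
Event 12 (EXEC): [IRQ1] PC=1: INC 3 -> ACC=7 [depth=1]
Event 13 (EXEC): [IRQ1] PC=2: IRET -> resume MAIN at PC=1 (depth now 0) [depth=0]
Event 14 (INT 0): INT 0 arrives: push (MAIN, PC=1), enter IRQ0 at PC=0 (depth now 1) [depth=1]
Event 15 (EXEC): [IRQ0] PC=0: INC 3 -> ACC=10 [depth=1]
Event 16 (EXEC): [IRQ0] PC=1: INC 3 -> ACC=13 [depth=1]
Event 17 (EXEC): [IRQ0] PC=2: IRET -> resume MAIN at PC=1 (depth now 0) [depth=0]
Event 18 (INT 1): INT 1 arrives: push (MAIN, PC=1), enter IRQ1 at PC=0 (depth now 1) [depth=1]
Event 19 (INT 0): INT 0 arrives: push (IRQ1, PC=0), enter IRQ0 at PC=0 (depth now 2) [depth=2]
Event 20 (EXEC): [IRQ0] PC=0: INC 3 -> ACC=16 [depth=2]
Event 21 (EXEC): [IRQ0] PC=1: INC 3 -> ACC=19 [depth=2]
Event 22 (EXEC): [IRQ0] PC=2: IRET -> resume IRQ1 at PC=0 (depth now 1) [depth=1]
Event 23 (EXEC): [IRQ1] PC=0: DEC 1 -> ACC=18 [depth=1]
Event 24 (INT 0): INT 0 arrives: push (IRQ1, PC=1), enter IRQ0 at PC=0 (depth now 2) [depth=2]
Event 25 (EXEC): [IRQ0] PC=0: INC 3 -> ACC=21 [depth=2]
Event 26 (EXEC): [IRQ0] PC=1: INC 3 -> ACC=24 [depth=2]
Event 27 (EXEC): [IRQ0] PC=2: IRET -> resume IRQ1 at PC=1 (depth now 1) [depth=1]
Event 28 (EXEC): [IRQ1] PC=1: INC 3 -> ACC=27 [depth=1]
Event 29 (EXEC): [IRQ1] PC=2: IRET -> resume MAIN at PC=1 (depth now 0) [depth=0]
Event 30 (EXEC): [MAIN] PC=1: INC 1 -> ACC=28 [depth=0]
Event 31 (EXEC): [MAIN] PC=2: NOP [depth=0]
Event 32 (EXEC): [MAIN] PC=3: INC 5 -> ACC=33 [depth=0]
Event 33 (EXEC): [MAIN] PC=4: HALT [depth=0]
Max depth observed: 2

Answer: 2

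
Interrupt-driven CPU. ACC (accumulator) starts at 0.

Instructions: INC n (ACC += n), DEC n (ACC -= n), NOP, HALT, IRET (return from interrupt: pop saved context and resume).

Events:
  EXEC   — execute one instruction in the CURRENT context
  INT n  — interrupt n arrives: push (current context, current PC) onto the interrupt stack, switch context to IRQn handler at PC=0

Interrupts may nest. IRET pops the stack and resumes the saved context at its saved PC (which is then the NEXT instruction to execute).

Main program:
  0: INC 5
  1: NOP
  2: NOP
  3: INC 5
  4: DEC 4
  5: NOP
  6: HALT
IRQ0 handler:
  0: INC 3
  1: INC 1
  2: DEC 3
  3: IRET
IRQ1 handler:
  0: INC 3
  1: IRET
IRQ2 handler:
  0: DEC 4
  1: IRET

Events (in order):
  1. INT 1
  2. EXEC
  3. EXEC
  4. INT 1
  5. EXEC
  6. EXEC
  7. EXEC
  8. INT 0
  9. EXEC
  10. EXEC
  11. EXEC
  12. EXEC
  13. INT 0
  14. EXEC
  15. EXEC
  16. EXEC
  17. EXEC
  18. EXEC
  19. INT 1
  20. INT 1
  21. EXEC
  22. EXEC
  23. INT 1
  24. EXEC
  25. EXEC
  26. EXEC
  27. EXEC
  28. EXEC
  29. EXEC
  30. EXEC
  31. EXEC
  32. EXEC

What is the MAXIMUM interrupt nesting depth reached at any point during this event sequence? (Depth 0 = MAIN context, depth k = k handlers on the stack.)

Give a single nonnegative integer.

Answer: 2

Derivation:
Event 1 (INT 1): INT 1 arrives: push (MAIN, PC=0), enter IRQ1 at PC=0 (depth now 1) [depth=1]
Event 2 (EXEC): [IRQ1] PC=0: INC 3 -> ACC=3 [depth=1]
Event 3 (EXEC): [IRQ1] PC=1: IRET -> resume MAIN at PC=0 (depth now 0) [depth=0]
Event 4 (INT 1): INT 1 arrives: push (MAIN, PC=0), enter IRQ1 at PC=0 (depth now 1) [depth=1]
Event 5 (EXEC): [IRQ1] PC=0: INC 3 -> ACC=6 [depth=1]
Event 6 (EXEC): [IRQ1] PC=1: IRET -> resume MAIN at PC=0 (depth now 0) [depth=0]
Event 7 (EXEC): [MAIN] PC=0: INC 5 -> ACC=11 [depth=0]
Event 8 (INT 0): INT 0 arrives: push (MAIN, PC=1), enter IRQ0 at PC=0 (depth now 1) [depth=1]
Event 9 (EXEC): [IRQ0] PC=0: INC 3 -> ACC=14 [depth=1]
Event 10 (EXEC): [IRQ0] PC=1: INC 1 -> ACC=15 [depth=1]
Event 11 (EXEC): [IRQ0] PC=2: DEC 3 -> ACC=12 [depth=1]
Event 12 (EXEC): [IRQ0] PC=3: IRET -> resume MAIN at PC=1 (depth now 0) [depth=0]
Event 13 (INT 0): INT 0 arrives: push (MAIN, PC=1), enter IRQ0 at PC=0 (depth now 1) [depth=1]
Event 14 (EXEC): [IRQ0] PC=0: INC 3 -> ACC=15 [depth=1]
Event 15 (EXEC): [IRQ0] PC=1: INC 1 -> ACC=16 [depth=1]
Event 16 (EXEC): [IRQ0] PC=2: DEC 3 -> ACC=13 [depth=1]
Event 17 (EXEC): [IRQ0] PC=3: IRET -> resume MAIN at PC=1 (depth now 0) [depth=0]
Event 18 (EXEC): [MAIN] PC=1: NOP [depth=0]
Event 19 (INT 1): INT 1 arrives: push (MAIN, PC=2), enter IRQ1 at PC=0 (depth now 1) [depth=1]
Event 20 (INT 1): INT 1 arrives: push (IRQ1, PC=0), enter IRQ1 at PC=0 (depth now 2) [depth=2]
Event 21 (EXEC): [IRQ1] PC=0: INC 3 -> ACC=16 [depth=2]
Event 22 (EXEC): [IRQ1] PC=1: IRET -> resume IRQ1 at PC=0 (depth now 1) [depth=1]
Event 23 (INT 1): INT 1 arrives: push (IRQ1, PC=0), enter IRQ1 at PC=0 (depth now 2) [depth=2]
Event 24 (EXEC): [IRQ1] PC=0: INC 3 -> ACC=19 [depth=2]
Event 25 (EXEC): [IRQ1] PC=1: IRET -> resume IRQ1 at PC=0 (depth now 1) [depth=1]
Event 26 (EXEC): [IRQ1] PC=0: INC 3 -> ACC=22 [depth=1]
Event 27 (EXEC): [IRQ1] PC=1: IRET -> resume MAIN at PC=2 (depth now 0) [depth=0]
Event 28 (EXEC): [MAIN] PC=2: NOP [depth=0]
Event 29 (EXEC): [MAIN] PC=3: INC 5 -> ACC=27 [depth=0]
Event 30 (EXEC): [MAIN] PC=4: DEC 4 -> ACC=23 [depth=0]
Event 31 (EXEC): [MAIN] PC=5: NOP [depth=0]
Event 32 (EXEC): [MAIN] PC=6: HALT [depth=0]
Max depth observed: 2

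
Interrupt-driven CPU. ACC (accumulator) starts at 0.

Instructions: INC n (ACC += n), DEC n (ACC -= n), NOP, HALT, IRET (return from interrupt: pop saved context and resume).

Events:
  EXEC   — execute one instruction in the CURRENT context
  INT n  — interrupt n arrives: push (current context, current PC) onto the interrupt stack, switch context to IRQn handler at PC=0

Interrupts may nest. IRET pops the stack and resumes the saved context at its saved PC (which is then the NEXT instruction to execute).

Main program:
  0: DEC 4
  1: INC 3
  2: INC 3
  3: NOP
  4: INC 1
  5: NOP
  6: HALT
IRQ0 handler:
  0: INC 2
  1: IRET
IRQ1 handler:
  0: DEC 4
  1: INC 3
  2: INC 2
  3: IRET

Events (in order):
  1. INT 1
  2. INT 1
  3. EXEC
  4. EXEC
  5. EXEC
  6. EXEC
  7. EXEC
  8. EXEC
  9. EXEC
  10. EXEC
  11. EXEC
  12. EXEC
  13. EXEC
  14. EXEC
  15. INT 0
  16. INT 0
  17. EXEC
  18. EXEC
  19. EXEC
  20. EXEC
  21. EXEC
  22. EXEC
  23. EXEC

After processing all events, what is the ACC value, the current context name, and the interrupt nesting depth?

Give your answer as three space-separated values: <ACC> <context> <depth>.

Event 1 (INT 1): INT 1 arrives: push (MAIN, PC=0), enter IRQ1 at PC=0 (depth now 1)
Event 2 (INT 1): INT 1 arrives: push (IRQ1, PC=0), enter IRQ1 at PC=0 (depth now 2)
Event 3 (EXEC): [IRQ1] PC=0: DEC 4 -> ACC=-4
Event 4 (EXEC): [IRQ1] PC=1: INC 3 -> ACC=-1
Event 5 (EXEC): [IRQ1] PC=2: INC 2 -> ACC=1
Event 6 (EXEC): [IRQ1] PC=3: IRET -> resume IRQ1 at PC=0 (depth now 1)
Event 7 (EXEC): [IRQ1] PC=0: DEC 4 -> ACC=-3
Event 8 (EXEC): [IRQ1] PC=1: INC 3 -> ACC=0
Event 9 (EXEC): [IRQ1] PC=2: INC 2 -> ACC=2
Event 10 (EXEC): [IRQ1] PC=3: IRET -> resume MAIN at PC=0 (depth now 0)
Event 11 (EXEC): [MAIN] PC=0: DEC 4 -> ACC=-2
Event 12 (EXEC): [MAIN] PC=1: INC 3 -> ACC=1
Event 13 (EXEC): [MAIN] PC=2: INC 3 -> ACC=4
Event 14 (EXEC): [MAIN] PC=3: NOP
Event 15 (INT 0): INT 0 arrives: push (MAIN, PC=4), enter IRQ0 at PC=0 (depth now 1)
Event 16 (INT 0): INT 0 arrives: push (IRQ0, PC=0), enter IRQ0 at PC=0 (depth now 2)
Event 17 (EXEC): [IRQ0] PC=0: INC 2 -> ACC=6
Event 18 (EXEC): [IRQ0] PC=1: IRET -> resume IRQ0 at PC=0 (depth now 1)
Event 19 (EXEC): [IRQ0] PC=0: INC 2 -> ACC=8
Event 20 (EXEC): [IRQ0] PC=1: IRET -> resume MAIN at PC=4 (depth now 0)
Event 21 (EXEC): [MAIN] PC=4: INC 1 -> ACC=9
Event 22 (EXEC): [MAIN] PC=5: NOP
Event 23 (EXEC): [MAIN] PC=6: HALT

Answer: 9 MAIN 0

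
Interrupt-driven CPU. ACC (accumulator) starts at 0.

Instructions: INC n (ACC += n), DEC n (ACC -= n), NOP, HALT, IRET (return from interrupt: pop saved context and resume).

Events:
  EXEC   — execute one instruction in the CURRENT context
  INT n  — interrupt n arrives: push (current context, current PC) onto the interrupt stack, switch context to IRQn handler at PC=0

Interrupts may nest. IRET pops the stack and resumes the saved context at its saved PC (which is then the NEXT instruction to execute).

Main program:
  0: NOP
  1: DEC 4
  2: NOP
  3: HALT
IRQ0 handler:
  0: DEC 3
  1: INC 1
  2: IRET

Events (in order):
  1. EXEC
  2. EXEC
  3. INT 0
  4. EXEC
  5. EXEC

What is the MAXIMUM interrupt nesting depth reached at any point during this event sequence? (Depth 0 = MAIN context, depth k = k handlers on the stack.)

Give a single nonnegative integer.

Answer: 1

Derivation:
Event 1 (EXEC): [MAIN] PC=0: NOP [depth=0]
Event 2 (EXEC): [MAIN] PC=1: DEC 4 -> ACC=-4 [depth=0]
Event 3 (INT 0): INT 0 arrives: push (MAIN, PC=2), enter IRQ0 at PC=0 (depth now 1) [depth=1]
Event 4 (EXEC): [IRQ0] PC=0: DEC 3 -> ACC=-7 [depth=1]
Event 5 (EXEC): [IRQ0] PC=1: INC 1 -> ACC=-6 [depth=1]
Max depth observed: 1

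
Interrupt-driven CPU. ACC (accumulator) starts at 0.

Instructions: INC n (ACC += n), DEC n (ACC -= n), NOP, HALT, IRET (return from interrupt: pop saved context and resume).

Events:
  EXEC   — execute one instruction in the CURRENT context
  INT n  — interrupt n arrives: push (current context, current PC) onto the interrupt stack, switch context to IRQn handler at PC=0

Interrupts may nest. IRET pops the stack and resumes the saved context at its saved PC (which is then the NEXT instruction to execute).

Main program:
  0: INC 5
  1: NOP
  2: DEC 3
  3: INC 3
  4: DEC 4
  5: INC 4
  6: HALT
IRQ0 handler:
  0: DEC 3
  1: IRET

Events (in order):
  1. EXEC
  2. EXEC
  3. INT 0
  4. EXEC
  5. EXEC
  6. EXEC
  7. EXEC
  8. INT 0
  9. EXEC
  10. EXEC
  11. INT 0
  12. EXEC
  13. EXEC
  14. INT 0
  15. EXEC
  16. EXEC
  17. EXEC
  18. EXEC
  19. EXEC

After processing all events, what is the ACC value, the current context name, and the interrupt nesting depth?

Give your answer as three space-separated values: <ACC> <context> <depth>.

Answer: -7 MAIN 0

Derivation:
Event 1 (EXEC): [MAIN] PC=0: INC 5 -> ACC=5
Event 2 (EXEC): [MAIN] PC=1: NOP
Event 3 (INT 0): INT 0 arrives: push (MAIN, PC=2), enter IRQ0 at PC=0 (depth now 1)
Event 4 (EXEC): [IRQ0] PC=0: DEC 3 -> ACC=2
Event 5 (EXEC): [IRQ0] PC=1: IRET -> resume MAIN at PC=2 (depth now 0)
Event 6 (EXEC): [MAIN] PC=2: DEC 3 -> ACC=-1
Event 7 (EXEC): [MAIN] PC=3: INC 3 -> ACC=2
Event 8 (INT 0): INT 0 arrives: push (MAIN, PC=4), enter IRQ0 at PC=0 (depth now 1)
Event 9 (EXEC): [IRQ0] PC=0: DEC 3 -> ACC=-1
Event 10 (EXEC): [IRQ0] PC=1: IRET -> resume MAIN at PC=4 (depth now 0)
Event 11 (INT 0): INT 0 arrives: push (MAIN, PC=4), enter IRQ0 at PC=0 (depth now 1)
Event 12 (EXEC): [IRQ0] PC=0: DEC 3 -> ACC=-4
Event 13 (EXEC): [IRQ0] PC=1: IRET -> resume MAIN at PC=4 (depth now 0)
Event 14 (INT 0): INT 0 arrives: push (MAIN, PC=4), enter IRQ0 at PC=0 (depth now 1)
Event 15 (EXEC): [IRQ0] PC=0: DEC 3 -> ACC=-7
Event 16 (EXEC): [IRQ0] PC=1: IRET -> resume MAIN at PC=4 (depth now 0)
Event 17 (EXEC): [MAIN] PC=4: DEC 4 -> ACC=-11
Event 18 (EXEC): [MAIN] PC=5: INC 4 -> ACC=-7
Event 19 (EXEC): [MAIN] PC=6: HALT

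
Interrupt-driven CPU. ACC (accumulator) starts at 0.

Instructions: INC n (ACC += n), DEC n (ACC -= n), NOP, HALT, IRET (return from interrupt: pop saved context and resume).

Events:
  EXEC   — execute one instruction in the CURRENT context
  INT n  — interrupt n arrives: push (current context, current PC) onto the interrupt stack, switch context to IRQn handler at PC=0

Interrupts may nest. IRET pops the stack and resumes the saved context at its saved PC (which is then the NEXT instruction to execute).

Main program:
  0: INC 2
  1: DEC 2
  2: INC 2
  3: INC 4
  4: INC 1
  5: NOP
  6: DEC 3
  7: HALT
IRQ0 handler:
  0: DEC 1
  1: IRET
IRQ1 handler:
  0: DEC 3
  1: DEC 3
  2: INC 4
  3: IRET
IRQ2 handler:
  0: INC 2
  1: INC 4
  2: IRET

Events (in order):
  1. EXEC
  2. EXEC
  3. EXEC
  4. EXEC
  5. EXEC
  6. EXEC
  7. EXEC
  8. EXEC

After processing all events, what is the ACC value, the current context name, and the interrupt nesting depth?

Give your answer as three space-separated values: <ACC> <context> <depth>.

Event 1 (EXEC): [MAIN] PC=0: INC 2 -> ACC=2
Event 2 (EXEC): [MAIN] PC=1: DEC 2 -> ACC=0
Event 3 (EXEC): [MAIN] PC=2: INC 2 -> ACC=2
Event 4 (EXEC): [MAIN] PC=3: INC 4 -> ACC=6
Event 5 (EXEC): [MAIN] PC=4: INC 1 -> ACC=7
Event 6 (EXEC): [MAIN] PC=5: NOP
Event 7 (EXEC): [MAIN] PC=6: DEC 3 -> ACC=4
Event 8 (EXEC): [MAIN] PC=7: HALT

Answer: 4 MAIN 0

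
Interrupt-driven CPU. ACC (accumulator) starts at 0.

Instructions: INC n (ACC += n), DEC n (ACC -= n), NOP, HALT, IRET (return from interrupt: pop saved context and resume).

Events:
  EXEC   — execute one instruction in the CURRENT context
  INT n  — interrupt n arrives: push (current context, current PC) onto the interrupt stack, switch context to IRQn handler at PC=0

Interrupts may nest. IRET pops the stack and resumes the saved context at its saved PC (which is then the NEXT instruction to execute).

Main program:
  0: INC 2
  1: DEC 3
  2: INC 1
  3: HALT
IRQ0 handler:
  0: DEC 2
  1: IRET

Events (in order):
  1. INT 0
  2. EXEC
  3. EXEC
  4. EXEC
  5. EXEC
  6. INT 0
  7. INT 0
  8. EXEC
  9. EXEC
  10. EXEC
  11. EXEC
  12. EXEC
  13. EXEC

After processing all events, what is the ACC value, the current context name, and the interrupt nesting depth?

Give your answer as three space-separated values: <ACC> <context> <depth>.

Event 1 (INT 0): INT 0 arrives: push (MAIN, PC=0), enter IRQ0 at PC=0 (depth now 1)
Event 2 (EXEC): [IRQ0] PC=0: DEC 2 -> ACC=-2
Event 3 (EXEC): [IRQ0] PC=1: IRET -> resume MAIN at PC=0 (depth now 0)
Event 4 (EXEC): [MAIN] PC=0: INC 2 -> ACC=0
Event 5 (EXEC): [MAIN] PC=1: DEC 3 -> ACC=-3
Event 6 (INT 0): INT 0 arrives: push (MAIN, PC=2), enter IRQ0 at PC=0 (depth now 1)
Event 7 (INT 0): INT 0 arrives: push (IRQ0, PC=0), enter IRQ0 at PC=0 (depth now 2)
Event 8 (EXEC): [IRQ0] PC=0: DEC 2 -> ACC=-5
Event 9 (EXEC): [IRQ0] PC=1: IRET -> resume IRQ0 at PC=0 (depth now 1)
Event 10 (EXEC): [IRQ0] PC=0: DEC 2 -> ACC=-7
Event 11 (EXEC): [IRQ0] PC=1: IRET -> resume MAIN at PC=2 (depth now 0)
Event 12 (EXEC): [MAIN] PC=2: INC 1 -> ACC=-6
Event 13 (EXEC): [MAIN] PC=3: HALT

Answer: -6 MAIN 0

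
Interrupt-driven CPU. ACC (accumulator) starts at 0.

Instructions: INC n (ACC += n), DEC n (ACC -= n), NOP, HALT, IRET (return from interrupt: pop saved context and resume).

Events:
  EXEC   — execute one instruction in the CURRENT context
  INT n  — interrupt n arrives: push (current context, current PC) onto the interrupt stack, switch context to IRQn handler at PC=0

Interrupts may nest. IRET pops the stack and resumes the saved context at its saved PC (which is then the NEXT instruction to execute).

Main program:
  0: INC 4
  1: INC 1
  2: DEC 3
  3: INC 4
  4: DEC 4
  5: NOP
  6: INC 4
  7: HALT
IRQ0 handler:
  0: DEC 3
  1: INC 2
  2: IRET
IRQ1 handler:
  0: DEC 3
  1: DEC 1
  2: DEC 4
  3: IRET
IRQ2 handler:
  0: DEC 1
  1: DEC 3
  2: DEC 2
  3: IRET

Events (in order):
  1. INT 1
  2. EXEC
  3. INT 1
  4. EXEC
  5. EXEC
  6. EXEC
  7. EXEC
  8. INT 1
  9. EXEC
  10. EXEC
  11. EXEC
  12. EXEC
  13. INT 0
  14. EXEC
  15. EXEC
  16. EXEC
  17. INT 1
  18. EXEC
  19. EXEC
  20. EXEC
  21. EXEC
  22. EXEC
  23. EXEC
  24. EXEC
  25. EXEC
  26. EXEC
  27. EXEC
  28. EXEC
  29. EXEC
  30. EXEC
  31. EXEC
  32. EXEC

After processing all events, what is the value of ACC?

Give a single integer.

Answer: -27

Derivation:
Event 1 (INT 1): INT 1 arrives: push (MAIN, PC=0), enter IRQ1 at PC=0 (depth now 1)
Event 2 (EXEC): [IRQ1] PC=0: DEC 3 -> ACC=-3
Event 3 (INT 1): INT 1 arrives: push (IRQ1, PC=1), enter IRQ1 at PC=0 (depth now 2)
Event 4 (EXEC): [IRQ1] PC=0: DEC 3 -> ACC=-6
Event 5 (EXEC): [IRQ1] PC=1: DEC 1 -> ACC=-7
Event 6 (EXEC): [IRQ1] PC=2: DEC 4 -> ACC=-11
Event 7 (EXEC): [IRQ1] PC=3: IRET -> resume IRQ1 at PC=1 (depth now 1)
Event 8 (INT 1): INT 1 arrives: push (IRQ1, PC=1), enter IRQ1 at PC=0 (depth now 2)
Event 9 (EXEC): [IRQ1] PC=0: DEC 3 -> ACC=-14
Event 10 (EXEC): [IRQ1] PC=1: DEC 1 -> ACC=-15
Event 11 (EXEC): [IRQ1] PC=2: DEC 4 -> ACC=-19
Event 12 (EXEC): [IRQ1] PC=3: IRET -> resume IRQ1 at PC=1 (depth now 1)
Event 13 (INT 0): INT 0 arrives: push (IRQ1, PC=1), enter IRQ0 at PC=0 (depth now 2)
Event 14 (EXEC): [IRQ0] PC=0: DEC 3 -> ACC=-22
Event 15 (EXEC): [IRQ0] PC=1: INC 2 -> ACC=-20
Event 16 (EXEC): [IRQ0] PC=2: IRET -> resume IRQ1 at PC=1 (depth now 1)
Event 17 (INT 1): INT 1 arrives: push (IRQ1, PC=1), enter IRQ1 at PC=0 (depth now 2)
Event 18 (EXEC): [IRQ1] PC=0: DEC 3 -> ACC=-23
Event 19 (EXEC): [IRQ1] PC=1: DEC 1 -> ACC=-24
Event 20 (EXEC): [IRQ1] PC=2: DEC 4 -> ACC=-28
Event 21 (EXEC): [IRQ1] PC=3: IRET -> resume IRQ1 at PC=1 (depth now 1)
Event 22 (EXEC): [IRQ1] PC=1: DEC 1 -> ACC=-29
Event 23 (EXEC): [IRQ1] PC=2: DEC 4 -> ACC=-33
Event 24 (EXEC): [IRQ1] PC=3: IRET -> resume MAIN at PC=0 (depth now 0)
Event 25 (EXEC): [MAIN] PC=0: INC 4 -> ACC=-29
Event 26 (EXEC): [MAIN] PC=1: INC 1 -> ACC=-28
Event 27 (EXEC): [MAIN] PC=2: DEC 3 -> ACC=-31
Event 28 (EXEC): [MAIN] PC=3: INC 4 -> ACC=-27
Event 29 (EXEC): [MAIN] PC=4: DEC 4 -> ACC=-31
Event 30 (EXEC): [MAIN] PC=5: NOP
Event 31 (EXEC): [MAIN] PC=6: INC 4 -> ACC=-27
Event 32 (EXEC): [MAIN] PC=7: HALT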